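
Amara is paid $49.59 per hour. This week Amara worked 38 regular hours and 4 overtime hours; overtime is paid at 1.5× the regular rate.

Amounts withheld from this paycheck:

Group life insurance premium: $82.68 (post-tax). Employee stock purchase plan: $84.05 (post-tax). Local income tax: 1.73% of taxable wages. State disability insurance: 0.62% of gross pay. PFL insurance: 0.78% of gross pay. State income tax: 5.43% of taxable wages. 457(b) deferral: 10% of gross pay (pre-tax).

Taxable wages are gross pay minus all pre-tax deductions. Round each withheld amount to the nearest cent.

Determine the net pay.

Regular pay: 38 × $49.59 = $1884.42
Overtime pay: 4 × $49.59 × 1.5 = $297.54
Gross pay = $1884.42 + $297.54 = $2181.96
457(b) deferral: $2181.96 × 0.1 = $218.20
Taxable wages = $2181.96 − $218.20 = $1963.76
Local income tax: $1963.76 × 0.0173 = $33.97
State income tax: $1963.76 × 0.0543 = $106.63
State disability insurance: $2181.96 × 0.0062 = $13.53
PFL insurance: $2181.96 × 0.0078 = $17.02
Employee stock purchase plan: $84.05
Group life insurance premium: $82.68
Total deductions = $218.20 + $33.97 + $106.63 + $13.53 + $17.02 + $84.05 + $82.68 = $556.08
Net pay = $2181.96 − $556.08 = $1625.88

$1625.88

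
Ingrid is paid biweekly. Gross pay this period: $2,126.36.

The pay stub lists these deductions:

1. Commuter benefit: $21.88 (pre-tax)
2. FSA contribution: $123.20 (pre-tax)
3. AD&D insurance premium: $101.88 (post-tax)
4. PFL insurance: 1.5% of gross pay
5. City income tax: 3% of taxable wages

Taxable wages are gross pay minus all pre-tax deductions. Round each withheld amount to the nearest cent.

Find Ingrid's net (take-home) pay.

$1,788.06

FSA contribution: $123.20
Commuter benefit: $21.88
Pre-tax total = $123.20 + $21.88 = $145.08
Taxable wages = $2,126.36 − $145.08 = $1,981.28
City income tax: $1,981.28 × 0.03 = $59.44
PFL insurance: $2,126.36 × 0.015 = $31.90
AD&D insurance premium: $101.88
Total deductions = $123.20 + $21.88 + $59.44 + $31.90 + $101.88 = $338.30
Net pay = $2,126.36 − $338.30 = $1,788.06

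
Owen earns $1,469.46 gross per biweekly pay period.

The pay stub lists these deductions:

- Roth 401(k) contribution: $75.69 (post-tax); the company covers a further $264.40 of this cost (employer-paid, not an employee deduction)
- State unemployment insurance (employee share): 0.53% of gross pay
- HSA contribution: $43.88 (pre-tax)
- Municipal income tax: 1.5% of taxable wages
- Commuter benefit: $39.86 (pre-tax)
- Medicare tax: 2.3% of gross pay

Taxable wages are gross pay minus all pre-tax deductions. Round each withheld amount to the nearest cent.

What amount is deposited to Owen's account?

Commuter benefit: $39.86
HSA contribution: $43.88
Pre-tax total = $39.86 + $43.88 = $83.74
Taxable wages = $1,469.46 − $83.74 = $1,385.72
Municipal income tax: $1,385.72 × 0.015 = $20.79
Medicare tax: $1,469.46 × 0.023 = $33.80
State unemployment insurance (employee share): $1,469.46 × 0.0053 = $7.79
Roth 401(k) contribution: $75.69
(Employer's $264.40 toward Roth 401(k) contribution is not withheld from the employee.)
Total deductions = $39.86 + $43.88 + $20.79 + $33.80 + $7.79 + $75.69 = $221.81
Net pay = $1,469.46 − $221.81 = $1,247.65

$1,247.65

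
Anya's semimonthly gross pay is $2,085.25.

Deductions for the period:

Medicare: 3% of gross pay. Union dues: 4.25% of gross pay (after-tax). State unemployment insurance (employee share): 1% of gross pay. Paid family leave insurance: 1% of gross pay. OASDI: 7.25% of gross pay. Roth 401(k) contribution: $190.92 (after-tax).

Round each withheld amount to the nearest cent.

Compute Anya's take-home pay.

State unemployment insurance (employee share): $2,085.25 × 0.01 = $20.85
Medicare: $2,085.25 × 0.03 = $62.56
Paid family leave insurance: $2,085.25 × 0.01 = $20.85
OASDI: $2,085.25 × 0.0725 = $151.18
Roth 401(k) contribution: $190.92
Union dues: $2,085.25 × 0.0425 = $88.62
Total deductions = $20.85 + $62.56 + $20.85 + $151.18 + $190.92 + $88.62 = $534.98
Net pay = $2,085.25 − $534.98 = $1,550.27

$1,550.27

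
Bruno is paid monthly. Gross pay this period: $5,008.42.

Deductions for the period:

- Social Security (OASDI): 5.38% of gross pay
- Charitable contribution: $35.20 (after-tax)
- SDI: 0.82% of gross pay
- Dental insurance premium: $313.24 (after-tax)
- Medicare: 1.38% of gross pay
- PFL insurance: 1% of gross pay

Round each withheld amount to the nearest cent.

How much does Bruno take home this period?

Social Security (OASDI): $5,008.42 × 0.0538 = $269.45
PFL insurance: $5,008.42 × 0.01 = $50.08
Medicare: $5,008.42 × 0.0138 = $69.12
SDI: $5,008.42 × 0.0082 = $41.07
Charitable contribution: $35.20
Dental insurance premium: $313.24
Total deductions = $269.45 + $50.08 + $69.12 + $41.07 + $35.20 + $313.24 = $778.16
Net pay = $5,008.42 − $778.16 = $4,230.26

$4,230.26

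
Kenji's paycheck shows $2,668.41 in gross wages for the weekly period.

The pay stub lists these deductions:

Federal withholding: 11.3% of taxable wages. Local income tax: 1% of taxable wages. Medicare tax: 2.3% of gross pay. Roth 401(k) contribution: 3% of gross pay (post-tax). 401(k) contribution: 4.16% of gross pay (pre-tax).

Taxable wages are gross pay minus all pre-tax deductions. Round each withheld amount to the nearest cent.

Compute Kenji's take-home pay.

401(k) contribution: $2,668.41 × 0.0416 = $111.01
Taxable wages = $2,668.41 − $111.01 = $2,557.40
Federal withholding: $2,557.40 × 0.113 = $288.99
Local income tax: $2,557.40 × 0.01 = $25.57
Medicare tax: $2,668.41 × 0.023 = $61.37
Roth 401(k) contribution: $2,668.41 × 0.03 = $80.05
Total deductions = $111.01 + $288.99 + $25.57 + $61.37 + $80.05 = $566.99
Net pay = $2,668.41 − $566.99 = $2,101.42

$2,101.42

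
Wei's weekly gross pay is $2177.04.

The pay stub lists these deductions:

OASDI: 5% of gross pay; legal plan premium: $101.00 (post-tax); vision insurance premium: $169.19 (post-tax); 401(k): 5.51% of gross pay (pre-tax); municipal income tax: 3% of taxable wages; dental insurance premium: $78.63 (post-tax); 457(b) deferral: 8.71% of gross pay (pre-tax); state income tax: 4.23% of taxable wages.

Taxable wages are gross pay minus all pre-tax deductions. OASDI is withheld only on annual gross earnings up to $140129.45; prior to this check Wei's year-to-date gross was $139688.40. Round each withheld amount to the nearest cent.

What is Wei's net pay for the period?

401(k): $2177.04 × 0.0551 = $119.95
457(b) deferral: $2177.04 × 0.0871 = $189.62
Pre-tax total = $119.95 + $189.62 = $309.57
Taxable wages = $2177.04 − $309.57 = $1867.47
Municipal income tax: $1867.47 × 0.03 = $56.02
State income tax: $1867.47 × 0.0423 = $78.99
OASDI: only $140129.45 − $139688.40 = $441.05 of this check is subject → $441.05 × 0.05 = $22.05
Dental insurance premium: $78.63
Vision insurance premium: $169.19
Legal plan premium: $101.00
Total deductions = $119.95 + $189.62 + $56.02 + $78.99 + $22.05 + $78.63 + $169.19 + $101.00 = $815.45
Net pay = $2177.04 − $815.45 = $1361.59

$1361.59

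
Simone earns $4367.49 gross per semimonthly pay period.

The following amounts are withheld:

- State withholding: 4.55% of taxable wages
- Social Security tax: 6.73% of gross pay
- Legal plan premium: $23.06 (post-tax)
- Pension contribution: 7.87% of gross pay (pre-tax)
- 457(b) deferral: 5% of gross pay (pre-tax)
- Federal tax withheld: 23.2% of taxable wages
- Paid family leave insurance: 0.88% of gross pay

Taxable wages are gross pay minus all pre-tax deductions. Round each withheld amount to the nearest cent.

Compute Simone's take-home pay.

$2393.98

Pension contribution: $4367.49 × 0.0787 = $343.72
457(b) deferral: $4367.49 × 0.05 = $218.37
Pre-tax total = $343.72 + $218.37 = $562.09
Taxable wages = $4367.49 − $562.09 = $3805.40
State withholding: $3805.40 × 0.0455 = $173.15
Federal tax withheld: $3805.40 × 0.232 = $882.85
Social Security tax: $4367.49 × 0.0673 = $293.93
Paid family leave insurance: $4367.49 × 0.0088 = $38.43
Legal plan premium: $23.06
Total deductions = $343.72 + $218.37 + $173.15 + $882.85 + $293.93 + $38.43 + $23.06 = $1973.51
Net pay = $4367.49 − $1973.51 = $2393.98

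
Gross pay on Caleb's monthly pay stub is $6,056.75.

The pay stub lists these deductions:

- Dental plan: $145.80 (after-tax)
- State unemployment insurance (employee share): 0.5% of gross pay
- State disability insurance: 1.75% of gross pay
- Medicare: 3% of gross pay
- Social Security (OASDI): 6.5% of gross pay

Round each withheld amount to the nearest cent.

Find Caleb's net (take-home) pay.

$5,199.29

State unemployment insurance (employee share): $6,056.75 × 0.005 = $30.28
State disability insurance: $6,056.75 × 0.0175 = $105.99
Medicare: $6,056.75 × 0.03 = $181.70
Social Security (OASDI): $6,056.75 × 0.065 = $393.69
Dental plan: $145.80
Total deductions = $30.28 + $105.99 + $181.70 + $393.69 + $145.80 = $857.46
Net pay = $6,056.75 − $857.46 = $5,199.29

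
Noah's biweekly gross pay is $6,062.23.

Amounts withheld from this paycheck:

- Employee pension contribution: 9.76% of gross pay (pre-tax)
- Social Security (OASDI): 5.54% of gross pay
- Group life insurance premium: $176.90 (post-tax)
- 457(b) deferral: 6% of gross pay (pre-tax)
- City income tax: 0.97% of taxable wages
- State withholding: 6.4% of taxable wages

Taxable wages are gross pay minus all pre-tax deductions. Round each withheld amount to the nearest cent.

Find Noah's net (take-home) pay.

$4,217.70

457(b) deferral: $6,062.23 × 0.06 = $363.73
Employee pension contribution: $6,062.23 × 0.0976 = $591.67
Pre-tax total = $363.73 + $591.67 = $955.40
Taxable wages = $6,062.23 − $955.40 = $5,106.83
State withholding: $5,106.83 × 0.064 = $326.84
City income tax: $5,106.83 × 0.0097 = $49.54
Social Security (OASDI): $6,062.23 × 0.0554 = $335.85
Group life insurance premium: $176.90
Total deductions = $363.73 + $591.67 + $326.84 + $49.54 + $335.85 + $176.90 = $1,844.53
Net pay = $6,062.23 − $1,844.53 = $4,217.70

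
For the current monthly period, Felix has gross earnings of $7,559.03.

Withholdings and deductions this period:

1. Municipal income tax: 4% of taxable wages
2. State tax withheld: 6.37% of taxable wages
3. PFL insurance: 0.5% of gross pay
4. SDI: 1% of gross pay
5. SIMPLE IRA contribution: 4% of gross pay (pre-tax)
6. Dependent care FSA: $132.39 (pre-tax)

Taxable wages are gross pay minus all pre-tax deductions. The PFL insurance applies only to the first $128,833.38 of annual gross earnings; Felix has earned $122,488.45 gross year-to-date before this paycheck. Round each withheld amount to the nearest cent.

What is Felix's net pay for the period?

$6,278.18

SIMPLE IRA contribution: $7,559.03 × 0.04 = $302.36
Dependent care FSA: $132.39
Pre-tax total = $302.36 + $132.39 = $434.75
Taxable wages = $7,559.03 − $434.75 = $7,124.28
State tax withheld: $7,124.28 × 0.0637 = $453.82
Municipal income tax: $7,124.28 × 0.04 = $284.97
SDI: $7,559.03 × 0.01 = $75.59
PFL insurance: only $128,833.38 − $122,488.45 = $6,344.93 of this check is subject → $6,344.93 × 0.005 = $31.72
Total deductions = $302.36 + $132.39 + $453.82 + $284.97 + $75.59 + $31.72 = $1,280.85
Net pay = $7,559.03 − $1,280.85 = $6,278.18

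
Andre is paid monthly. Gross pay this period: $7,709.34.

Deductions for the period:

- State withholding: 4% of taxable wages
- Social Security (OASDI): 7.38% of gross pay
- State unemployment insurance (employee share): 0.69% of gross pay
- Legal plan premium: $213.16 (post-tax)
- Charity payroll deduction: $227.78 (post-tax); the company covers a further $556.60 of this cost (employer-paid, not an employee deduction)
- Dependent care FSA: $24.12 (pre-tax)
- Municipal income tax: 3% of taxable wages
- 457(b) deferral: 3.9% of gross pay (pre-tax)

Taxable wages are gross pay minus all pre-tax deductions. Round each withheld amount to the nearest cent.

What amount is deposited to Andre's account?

457(b) deferral: $7,709.34 × 0.039 = $300.66
Dependent care FSA: $24.12
Pre-tax total = $300.66 + $24.12 = $324.78
Taxable wages = $7,709.34 − $324.78 = $7,384.56
State withholding: $7,384.56 × 0.04 = $295.38
Municipal income tax: $7,384.56 × 0.03 = $221.54
State unemployment insurance (employee share): $7,709.34 × 0.0069 = $53.19
Social Security (OASDI): $7,709.34 × 0.0738 = $568.95
Legal plan premium: $213.16
Charity payroll deduction: $227.78
(Employer's $556.60 toward charity payroll deduction is not withheld from the employee.)
Total deductions = $300.66 + $24.12 + $295.38 + $221.54 + $53.19 + $568.95 + $213.16 + $227.78 = $1,904.78
Net pay = $7,709.34 − $1,904.78 = $5,804.56

$5,804.56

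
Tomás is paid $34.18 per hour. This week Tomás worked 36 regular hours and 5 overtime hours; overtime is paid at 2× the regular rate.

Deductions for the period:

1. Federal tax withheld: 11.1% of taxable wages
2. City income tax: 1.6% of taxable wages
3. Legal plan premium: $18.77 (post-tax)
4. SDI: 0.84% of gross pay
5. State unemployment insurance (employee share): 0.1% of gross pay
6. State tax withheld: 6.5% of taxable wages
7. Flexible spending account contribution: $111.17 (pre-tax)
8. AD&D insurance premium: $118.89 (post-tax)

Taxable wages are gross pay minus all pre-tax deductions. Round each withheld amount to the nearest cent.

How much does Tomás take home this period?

Regular pay: 36 × $34.18 = $1230.48
Overtime pay: 5 × $34.18 × 2 = $341.80
Gross pay = $1230.48 + $341.80 = $1572.28
Flexible spending account contribution: $111.17
Taxable wages = $1572.28 − $111.17 = $1461.11
City income tax: $1461.11 × 0.016 = $23.38
State tax withheld: $1461.11 × 0.065 = $94.97
Federal tax withheld: $1461.11 × 0.111 = $162.18
SDI: $1572.28 × 0.0084 = $13.21
State unemployment insurance (employee share): $1572.28 × 0.001 = $1.57
Legal plan premium: $18.77
AD&D insurance premium: $118.89
Total deductions = $111.17 + $23.38 + $94.97 + $162.18 + $13.21 + $1.57 + $18.77 + $118.89 = $544.14
Net pay = $1572.28 − $544.14 = $1028.14

$1028.14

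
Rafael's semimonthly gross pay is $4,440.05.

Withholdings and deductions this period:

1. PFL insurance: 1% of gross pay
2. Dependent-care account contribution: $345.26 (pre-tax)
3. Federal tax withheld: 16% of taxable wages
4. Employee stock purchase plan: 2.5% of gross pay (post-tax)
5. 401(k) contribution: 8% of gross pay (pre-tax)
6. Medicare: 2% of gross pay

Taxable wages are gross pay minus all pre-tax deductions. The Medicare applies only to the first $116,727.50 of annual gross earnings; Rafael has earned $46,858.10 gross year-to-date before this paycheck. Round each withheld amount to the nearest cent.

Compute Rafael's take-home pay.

$2,897.06

401(k) contribution: $4,440.05 × 0.08 = $355.20
Dependent-care account contribution: $345.26
Pre-tax total = $355.20 + $345.26 = $700.46
Taxable wages = $4,440.05 − $700.46 = $3,739.59
Federal tax withheld: $3,739.59 × 0.16 = $598.33
Medicare: cap not yet reached, full $4,440.05 is subject → $4,440.05 × 0.02 = $88.80
PFL insurance: $4,440.05 × 0.01 = $44.40
Employee stock purchase plan: $4,440.05 × 0.025 = $111.00
Total deductions = $355.20 + $345.26 + $598.33 + $88.80 + $44.40 + $111.00 = $1,542.99
Net pay = $4,440.05 − $1,542.99 = $2,897.06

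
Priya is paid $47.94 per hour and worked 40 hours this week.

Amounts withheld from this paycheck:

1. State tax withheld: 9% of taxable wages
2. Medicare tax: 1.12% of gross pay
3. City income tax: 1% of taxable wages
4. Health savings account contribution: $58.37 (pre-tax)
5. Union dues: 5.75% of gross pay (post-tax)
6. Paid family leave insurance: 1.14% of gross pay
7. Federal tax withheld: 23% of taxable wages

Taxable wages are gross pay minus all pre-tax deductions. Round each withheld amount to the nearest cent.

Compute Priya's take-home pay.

$1,092.09

Gross pay: 40 × $47.94 = $1,917.60
Health savings account contribution: $58.37
Taxable wages = $1,917.60 − $58.37 = $1,859.23
State tax withheld: $1,859.23 × 0.09 = $167.33
City income tax: $1,859.23 × 0.01 = $18.59
Federal tax withheld: $1,859.23 × 0.23 = $427.62
Medicare tax: $1,917.60 × 0.0112 = $21.48
Paid family leave insurance: $1,917.60 × 0.0114 = $21.86
Union dues: $1,917.60 × 0.0575 = $110.26
Total deductions = $58.37 + $167.33 + $18.59 + $427.62 + $21.48 + $21.86 + $110.26 = $825.51
Net pay = $1,917.60 − $825.51 = $1,092.09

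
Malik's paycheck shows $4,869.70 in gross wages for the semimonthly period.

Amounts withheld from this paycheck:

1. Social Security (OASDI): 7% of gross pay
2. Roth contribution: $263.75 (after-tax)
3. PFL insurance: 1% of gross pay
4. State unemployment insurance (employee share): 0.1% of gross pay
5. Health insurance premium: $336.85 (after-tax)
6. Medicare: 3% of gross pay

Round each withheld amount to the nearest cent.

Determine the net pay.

Medicare: $4,869.70 × 0.03 = $146.09
State unemployment insurance (employee share): $4,869.70 × 0.001 = $4.87
Social Security (OASDI): $4,869.70 × 0.07 = $340.88
PFL insurance: $4,869.70 × 0.01 = $48.70
Health insurance premium: $336.85
Roth contribution: $263.75
Total deductions = $146.09 + $4.87 + $340.88 + $48.70 + $336.85 + $263.75 = $1,141.14
Net pay = $4,869.70 − $1,141.14 = $3,728.56

$3,728.56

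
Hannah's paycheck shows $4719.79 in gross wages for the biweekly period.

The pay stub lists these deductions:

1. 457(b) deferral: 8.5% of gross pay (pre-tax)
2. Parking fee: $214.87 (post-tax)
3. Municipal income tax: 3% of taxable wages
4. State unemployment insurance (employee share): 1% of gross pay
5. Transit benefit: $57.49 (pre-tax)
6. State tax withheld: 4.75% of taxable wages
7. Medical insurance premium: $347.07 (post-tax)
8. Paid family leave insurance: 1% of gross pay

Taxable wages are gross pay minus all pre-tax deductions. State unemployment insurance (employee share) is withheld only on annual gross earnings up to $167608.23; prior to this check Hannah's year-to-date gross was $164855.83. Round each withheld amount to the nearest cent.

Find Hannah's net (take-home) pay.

$3294.23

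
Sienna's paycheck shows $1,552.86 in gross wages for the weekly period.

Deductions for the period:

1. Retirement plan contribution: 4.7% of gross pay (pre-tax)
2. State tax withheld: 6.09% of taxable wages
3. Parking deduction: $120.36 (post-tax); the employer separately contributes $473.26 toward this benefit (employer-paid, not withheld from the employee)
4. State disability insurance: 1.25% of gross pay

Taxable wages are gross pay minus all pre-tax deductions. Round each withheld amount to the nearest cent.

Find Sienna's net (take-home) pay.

Retirement plan contribution: $1,552.86 × 0.047 = $72.98
Taxable wages = $1,552.86 − $72.98 = $1,479.88
State tax withheld: $1,479.88 × 0.0609 = $90.12
State disability insurance: $1,552.86 × 0.0125 = $19.41
Parking deduction: $120.36
(Employer's $473.26 toward parking deduction is not withheld from the employee.)
Total deductions = $72.98 + $90.12 + $19.41 + $120.36 = $302.87
Net pay = $1,552.86 − $302.87 = $1,249.99

$1,249.99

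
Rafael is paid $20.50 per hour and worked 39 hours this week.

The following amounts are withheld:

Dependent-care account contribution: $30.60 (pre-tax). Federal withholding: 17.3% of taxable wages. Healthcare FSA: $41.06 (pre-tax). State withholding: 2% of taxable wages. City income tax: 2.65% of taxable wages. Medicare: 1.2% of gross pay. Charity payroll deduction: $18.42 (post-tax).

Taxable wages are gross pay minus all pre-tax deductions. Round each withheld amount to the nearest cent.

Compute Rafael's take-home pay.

$540.06

Gross pay: 39 × $20.50 = $799.50
Dependent-care account contribution: $30.60
Healthcare FSA: $41.06
Pre-tax total = $30.60 + $41.06 = $71.66
Taxable wages = $799.50 − $71.66 = $727.84
City income tax: $727.84 × 0.0265 = $19.29
Federal withholding: $727.84 × 0.173 = $125.92
State withholding: $727.84 × 0.02 = $14.56
Medicare: $799.50 × 0.012 = $9.59
Charity payroll deduction: $18.42
Total deductions = $30.60 + $41.06 + $19.29 + $125.92 + $14.56 + $9.59 + $18.42 = $259.44
Net pay = $799.50 − $259.44 = $540.06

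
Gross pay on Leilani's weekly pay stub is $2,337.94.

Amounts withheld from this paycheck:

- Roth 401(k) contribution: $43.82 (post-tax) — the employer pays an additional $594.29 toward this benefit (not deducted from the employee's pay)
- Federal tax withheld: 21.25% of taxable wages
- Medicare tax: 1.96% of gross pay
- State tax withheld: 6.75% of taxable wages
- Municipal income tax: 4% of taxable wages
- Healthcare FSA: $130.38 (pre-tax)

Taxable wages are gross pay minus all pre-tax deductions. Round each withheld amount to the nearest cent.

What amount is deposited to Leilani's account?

$1,411.50

Healthcare FSA: $130.38
Taxable wages = $2,337.94 − $130.38 = $2,207.56
Municipal income tax: $2,207.56 × 0.04 = $88.30
State tax withheld: $2,207.56 × 0.0675 = $149.01
Federal tax withheld: $2,207.56 × 0.2125 = $469.11
Medicare tax: $2,337.94 × 0.0196 = $45.82
Roth 401(k) contribution: $43.82
(Employer's $594.29 toward Roth 401(k) contribution is not withheld from the employee.)
Total deductions = $130.38 + $88.30 + $149.01 + $469.11 + $45.82 + $43.82 = $926.44
Net pay = $2,337.94 − $926.44 = $1,411.50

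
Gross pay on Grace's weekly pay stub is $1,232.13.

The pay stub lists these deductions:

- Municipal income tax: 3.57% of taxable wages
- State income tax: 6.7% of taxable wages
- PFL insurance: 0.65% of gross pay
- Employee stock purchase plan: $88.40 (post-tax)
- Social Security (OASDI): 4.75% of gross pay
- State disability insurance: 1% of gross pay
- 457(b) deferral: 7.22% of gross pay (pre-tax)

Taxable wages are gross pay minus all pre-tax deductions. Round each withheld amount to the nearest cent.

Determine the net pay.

$858.51

457(b) deferral: $1,232.13 × 0.0722 = $88.96
Taxable wages = $1,232.13 − $88.96 = $1,143.17
State income tax: $1,143.17 × 0.067 = $76.59
Municipal income tax: $1,143.17 × 0.0357 = $40.81
PFL insurance: $1,232.13 × 0.0065 = $8.01
State disability insurance: $1,232.13 × 0.01 = $12.32
Social Security (OASDI): $1,232.13 × 0.0475 = $58.53
Employee stock purchase plan: $88.40
Total deductions = $88.96 + $76.59 + $40.81 + $8.01 + $12.32 + $58.53 + $88.40 = $373.62
Net pay = $1,232.13 − $373.62 = $858.51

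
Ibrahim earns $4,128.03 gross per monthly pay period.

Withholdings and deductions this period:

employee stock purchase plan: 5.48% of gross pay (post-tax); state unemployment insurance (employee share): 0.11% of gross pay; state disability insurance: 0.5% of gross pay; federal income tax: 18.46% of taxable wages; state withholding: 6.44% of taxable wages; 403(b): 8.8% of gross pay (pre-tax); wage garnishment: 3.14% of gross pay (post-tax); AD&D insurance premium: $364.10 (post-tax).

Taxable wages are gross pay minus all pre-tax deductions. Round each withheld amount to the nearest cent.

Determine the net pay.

403(b): $4,128.03 × 0.088 = $363.27
Taxable wages = $4,128.03 − $363.27 = $3,764.76
State withholding: $3,764.76 × 0.0644 = $242.45
Federal income tax: $3,764.76 × 0.1846 = $694.97
State unemployment insurance (employee share): $4,128.03 × 0.0011 = $4.54
State disability insurance: $4,128.03 × 0.005 = $20.64
AD&D insurance premium: $364.10
Employee stock purchase plan: $4,128.03 × 0.0548 = $226.22
Wage garnishment: $4,128.03 × 0.0314 = $129.62
Total deductions = $363.27 + $242.45 + $694.97 + $4.54 + $20.64 + $364.10 + $226.22 + $129.62 = $2,045.81
Net pay = $4,128.03 − $2,045.81 = $2,082.22

$2,082.22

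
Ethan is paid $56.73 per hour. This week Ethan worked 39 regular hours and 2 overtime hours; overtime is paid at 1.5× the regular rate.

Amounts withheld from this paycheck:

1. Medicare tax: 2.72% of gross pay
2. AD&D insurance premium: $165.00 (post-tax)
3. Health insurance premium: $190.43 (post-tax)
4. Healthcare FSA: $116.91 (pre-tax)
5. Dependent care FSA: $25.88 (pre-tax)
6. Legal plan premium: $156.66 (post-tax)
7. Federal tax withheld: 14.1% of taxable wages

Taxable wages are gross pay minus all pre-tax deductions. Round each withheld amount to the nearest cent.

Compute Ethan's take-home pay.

Regular pay: 39 × $56.73 = $2,212.47
Overtime pay: 2 × $56.73 × 1.5 = $170.19
Gross pay = $2,212.47 + $170.19 = $2,382.66
Healthcare FSA: $116.91
Dependent care FSA: $25.88
Pre-tax total = $116.91 + $25.88 = $142.79
Taxable wages = $2,382.66 − $142.79 = $2,239.87
Federal tax withheld: $2,239.87 × 0.141 = $315.82
Medicare tax: $2,382.66 × 0.0272 = $64.81
Health insurance premium: $190.43
Legal plan premium: $156.66
AD&D insurance premium: $165.00
Total deductions = $116.91 + $25.88 + $315.82 + $64.81 + $190.43 + $156.66 + $165.00 = $1,035.51
Net pay = $2,382.66 − $1,035.51 = $1,347.15

$1,347.15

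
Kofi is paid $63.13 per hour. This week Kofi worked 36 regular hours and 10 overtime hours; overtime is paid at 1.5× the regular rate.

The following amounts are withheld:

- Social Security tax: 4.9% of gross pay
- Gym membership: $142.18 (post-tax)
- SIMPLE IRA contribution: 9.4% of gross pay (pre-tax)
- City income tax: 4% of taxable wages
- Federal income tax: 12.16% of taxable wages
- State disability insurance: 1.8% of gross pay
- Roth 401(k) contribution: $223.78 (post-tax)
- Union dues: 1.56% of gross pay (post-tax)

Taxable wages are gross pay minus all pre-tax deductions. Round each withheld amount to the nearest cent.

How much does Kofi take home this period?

$1813.70

Regular pay: 36 × $63.13 = $2272.68
Overtime pay: 10 × $63.13 × 1.5 = $946.95
Gross pay = $2272.68 + $946.95 = $3219.63
SIMPLE IRA contribution: $3219.63 × 0.094 = $302.65
Taxable wages = $3219.63 − $302.65 = $2916.98
City income tax: $2916.98 × 0.04 = $116.68
Federal income tax: $2916.98 × 0.1216 = $354.70
State disability insurance: $3219.63 × 0.018 = $57.95
Social Security tax: $3219.63 × 0.049 = $157.76
Gym membership: $142.18
Roth 401(k) contribution: $223.78
Union dues: $3219.63 × 0.0156 = $50.23
Total deductions = $302.65 + $116.68 + $354.70 + $57.95 + $157.76 + $142.18 + $223.78 + $50.23 = $1405.93
Net pay = $3219.63 − $1405.93 = $1813.70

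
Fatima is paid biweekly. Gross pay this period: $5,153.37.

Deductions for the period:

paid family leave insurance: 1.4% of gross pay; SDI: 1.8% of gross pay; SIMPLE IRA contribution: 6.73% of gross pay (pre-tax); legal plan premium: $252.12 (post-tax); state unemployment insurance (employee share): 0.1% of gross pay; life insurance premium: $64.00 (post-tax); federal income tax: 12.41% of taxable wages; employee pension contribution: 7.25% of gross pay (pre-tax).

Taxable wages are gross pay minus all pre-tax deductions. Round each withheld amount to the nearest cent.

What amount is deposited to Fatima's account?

Employee pension contribution: $5,153.37 × 0.0725 = $373.62
SIMPLE IRA contribution: $5,153.37 × 0.0673 = $346.82
Pre-tax total = $373.62 + $346.82 = $720.44
Taxable wages = $5,153.37 − $720.44 = $4,432.93
Federal income tax: $4,432.93 × 0.1241 = $550.13
State unemployment insurance (employee share): $5,153.37 × 0.001 = $5.15
Paid family leave insurance: $5,153.37 × 0.014 = $72.15
SDI: $5,153.37 × 0.018 = $92.76
Life insurance premium: $64.00
Legal plan premium: $252.12
Total deductions = $373.62 + $346.82 + $550.13 + $5.15 + $72.15 + $92.76 + $64.00 + $252.12 = $1,756.75
Net pay = $5,153.37 − $1,756.75 = $3,396.62

$3,396.62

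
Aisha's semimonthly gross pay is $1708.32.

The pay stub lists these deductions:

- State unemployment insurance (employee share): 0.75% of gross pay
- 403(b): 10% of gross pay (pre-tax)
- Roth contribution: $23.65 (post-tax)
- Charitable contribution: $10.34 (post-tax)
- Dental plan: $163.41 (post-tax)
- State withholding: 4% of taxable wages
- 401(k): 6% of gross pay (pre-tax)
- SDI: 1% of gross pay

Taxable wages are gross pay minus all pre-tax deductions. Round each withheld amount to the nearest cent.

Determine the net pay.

$1150.30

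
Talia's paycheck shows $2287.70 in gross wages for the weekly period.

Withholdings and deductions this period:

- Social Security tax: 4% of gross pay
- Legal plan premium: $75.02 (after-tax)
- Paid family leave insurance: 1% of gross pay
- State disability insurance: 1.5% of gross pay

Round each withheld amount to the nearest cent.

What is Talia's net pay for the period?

Paid family leave insurance: $2287.70 × 0.01 = $22.88
Social Security tax: $2287.70 × 0.04 = $91.51
State disability insurance: $2287.70 × 0.015 = $34.32
Legal plan premium: $75.02
Total deductions = $22.88 + $91.51 + $34.32 + $75.02 = $223.73
Net pay = $2287.70 − $223.73 = $2063.97

$2063.97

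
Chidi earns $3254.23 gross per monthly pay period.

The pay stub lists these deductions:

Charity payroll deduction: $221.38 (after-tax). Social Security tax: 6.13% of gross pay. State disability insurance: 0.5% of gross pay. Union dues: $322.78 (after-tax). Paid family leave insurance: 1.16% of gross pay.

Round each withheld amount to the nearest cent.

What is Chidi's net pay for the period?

Social Security tax: $3254.23 × 0.0613 = $199.48
Paid family leave insurance: $3254.23 × 0.0116 = $37.75
State disability insurance: $3254.23 × 0.005 = $16.27
Charity payroll deduction: $221.38
Union dues: $322.78
Total deductions = $199.48 + $37.75 + $16.27 + $221.38 + $322.78 = $797.66
Net pay = $3254.23 − $797.66 = $2456.57

$2456.57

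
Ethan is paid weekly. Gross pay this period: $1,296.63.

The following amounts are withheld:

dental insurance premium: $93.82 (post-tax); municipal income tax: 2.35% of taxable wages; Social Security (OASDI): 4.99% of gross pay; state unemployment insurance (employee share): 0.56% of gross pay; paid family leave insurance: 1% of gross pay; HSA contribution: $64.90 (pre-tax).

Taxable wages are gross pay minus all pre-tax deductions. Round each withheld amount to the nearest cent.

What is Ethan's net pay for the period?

$1,024.03

HSA contribution: $64.90
Taxable wages = $1,296.63 − $64.90 = $1,231.73
Municipal income tax: $1,231.73 × 0.0235 = $28.95
Social Security (OASDI): $1,296.63 × 0.0499 = $64.70
State unemployment insurance (employee share): $1,296.63 × 0.0056 = $7.26
Paid family leave insurance: $1,296.63 × 0.01 = $12.97
Dental insurance premium: $93.82
Total deductions = $64.90 + $28.95 + $64.70 + $7.26 + $12.97 + $93.82 = $272.60
Net pay = $1,296.63 − $272.60 = $1,024.03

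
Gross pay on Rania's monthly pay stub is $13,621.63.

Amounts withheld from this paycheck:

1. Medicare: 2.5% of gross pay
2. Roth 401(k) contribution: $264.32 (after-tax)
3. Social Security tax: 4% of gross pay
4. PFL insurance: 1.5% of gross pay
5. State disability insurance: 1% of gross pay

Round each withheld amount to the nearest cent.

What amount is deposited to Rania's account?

Medicare: $13,621.63 × 0.025 = $340.54
Social Security tax: $13,621.63 × 0.04 = $544.87
PFL insurance: $13,621.63 × 0.015 = $204.32
State disability insurance: $13,621.63 × 0.01 = $136.22
Roth 401(k) contribution: $264.32
Total deductions = $340.54 + $544.87 + $204.32 + $136.22 + $264.32 = $1,490.27
Net pay = $13,621.63 − $1,490.27 = $12,131.36

$12,131.36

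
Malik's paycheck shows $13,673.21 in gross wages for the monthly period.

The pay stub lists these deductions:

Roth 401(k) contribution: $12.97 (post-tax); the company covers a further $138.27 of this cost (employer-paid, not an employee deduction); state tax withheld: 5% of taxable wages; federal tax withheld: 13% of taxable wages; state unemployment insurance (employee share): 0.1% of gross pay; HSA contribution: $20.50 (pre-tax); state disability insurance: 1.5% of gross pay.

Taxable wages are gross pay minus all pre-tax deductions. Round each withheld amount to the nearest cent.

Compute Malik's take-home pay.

HSA contribution: $20.50
Taxable wages = $13,673.21 − $20.50 = $13,652.71
State tax withheld: $13,652.71 × 0.05 = $682.64
Federal tax withheld: $13,652.71 × 0.13 = $1,774.85
State disability insurance: $13,673.21 × 0.015 = $205.10
State unemployment insurance (employee share): $13,673.21 × 0.001 = $13.67
Roth 401(k) contribution: $12.97
(Employer's $138.27 toward Roth 401(k) contribution is not withheld from the employee.)
Total deductions = $20.50 + $682.64 + $1,774.85 + $205.10 + $13.67 + $12.97 = $2,709.73
Net pay = $13,673.21 − $2,709.73 = $10,963.48

$10,963.48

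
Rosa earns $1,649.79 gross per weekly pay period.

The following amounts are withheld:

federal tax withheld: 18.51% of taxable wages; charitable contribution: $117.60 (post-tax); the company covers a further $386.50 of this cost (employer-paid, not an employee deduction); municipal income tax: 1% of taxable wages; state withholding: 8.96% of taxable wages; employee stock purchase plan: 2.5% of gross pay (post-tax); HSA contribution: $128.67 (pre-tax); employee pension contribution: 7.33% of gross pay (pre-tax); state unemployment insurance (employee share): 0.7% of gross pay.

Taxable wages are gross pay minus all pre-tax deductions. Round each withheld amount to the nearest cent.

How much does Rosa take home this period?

$831.16

Employee pension contribution: $1,649.79 × 0.0733 = $120.93
HSA contribution: $128.67
Pre-tax total = $120.93 + $128.67 = $249.60
Taxable wages = $1,649.79 − $249.60 = $1,400.19
Municipal income tax: $1,400.19 × 0.01 = $14.00
State withholding: $1,400.19 × 0.0896 = $125.46
Federal tax withheld: $1,400.19 × 0.1851 = $259.18
State unemployment insurance (employee share): $1,649.79 × 0.007 = $11.55
Employee stock purchase plan: $1,649.79 × 0.025 = $41.24
Charitable contribution: $117.60
(Employer's $386.50 toward charitable contribution is not withheld from the employee.)
Total deductions = $120.93 + $128.67 + $14.00 + $125.46 + $259.18 + $11.55 + $41.24 + $117.60 = $818.63
Net pay = $1,649.79 − $818.63 = $831.16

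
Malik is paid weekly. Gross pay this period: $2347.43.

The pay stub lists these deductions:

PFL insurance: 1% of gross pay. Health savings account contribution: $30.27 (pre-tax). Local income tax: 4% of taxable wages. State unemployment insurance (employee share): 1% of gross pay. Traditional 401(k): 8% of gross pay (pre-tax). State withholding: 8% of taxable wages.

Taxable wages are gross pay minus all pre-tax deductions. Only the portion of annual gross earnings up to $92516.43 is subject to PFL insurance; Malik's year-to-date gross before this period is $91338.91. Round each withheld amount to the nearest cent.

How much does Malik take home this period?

Health savings account contribution: $30.27
Traditional 401(k): $2347.43 × 0.08 = $187.79
Pre-tax total = $30.27 + $187.79 = $218.06
Taxable wages = $2347.43 − $218.06 = $2129.37
State withholding: $2129.37 × 0.08 = $170.35
Local income tax: $2129.37 × 0.04 = $85.17
State unemployment insurance (employee share): $2347.43 × 0.01 = $23.47
PFL insurance: only $92516.43 − $91338.91 = $1177.52 of this check is subject → $1177.52 × 0.01 = $11.78
Total deductions = $30.27 + $187.79 + $170.35 + $85.17 + $23.47 + $11.78 = $508.83
Net pay = $2347.43 − $508.83 = $1838.60

$1838.60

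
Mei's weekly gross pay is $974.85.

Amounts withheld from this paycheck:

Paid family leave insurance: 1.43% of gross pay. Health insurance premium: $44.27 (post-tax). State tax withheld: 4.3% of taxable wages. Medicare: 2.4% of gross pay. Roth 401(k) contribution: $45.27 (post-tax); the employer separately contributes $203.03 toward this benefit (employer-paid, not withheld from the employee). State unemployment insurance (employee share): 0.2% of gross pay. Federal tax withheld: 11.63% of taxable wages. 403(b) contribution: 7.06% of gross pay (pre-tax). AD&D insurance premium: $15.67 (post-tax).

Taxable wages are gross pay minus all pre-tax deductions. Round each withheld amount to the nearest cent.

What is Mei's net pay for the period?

$617.20

403(b) contribution: $974.85 × 0.0706 = $68.82
Taxable wages = $974.85 − $68.82 = $906.03
State tax withheld: $906.03 × 0.043 = $38.96
Federal tax withheld: $906.03 × 0.1163 = $105.37
State unemployment insurance (employee share): $974.85 × 0.002 = $1.95
Medicare: $974.85 × 0.024 = $23.40
Paid family leave insurance: $974.85 × 0.0143 = $13.94
Roth 401(k) contribution: $45.27
Health insurance premium: $44.27
AD&D insurance premium: $15.67
(Employer's $203.03 toward Roth 401(k) contribution is not withheld from the employee.)
Total deductions = $68.82 + $38.96 + $105.37 + $1.95 + $23.40 + $13.94 + $45.27 + $44.27 + $15.67 = $357.65
Net pay = $974.85 − $357.65 = $617.20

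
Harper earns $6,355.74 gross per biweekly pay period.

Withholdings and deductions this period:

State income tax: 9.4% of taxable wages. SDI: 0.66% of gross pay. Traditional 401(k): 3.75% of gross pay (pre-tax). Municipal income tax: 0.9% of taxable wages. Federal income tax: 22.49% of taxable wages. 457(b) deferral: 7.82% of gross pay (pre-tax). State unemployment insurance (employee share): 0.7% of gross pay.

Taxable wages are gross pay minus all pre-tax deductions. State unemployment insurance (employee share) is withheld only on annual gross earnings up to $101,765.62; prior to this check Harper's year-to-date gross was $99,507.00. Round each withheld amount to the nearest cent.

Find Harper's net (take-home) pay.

Traditional 401(k): $6,355.74 × 0.0375 = $238.34
457(b) deferral: $6,355.74 × 0.0782 = $497.02
Pre-tax total = $238.34 + $497.02 = $735.36
Taxable wages = $6,355.74 − $735.36 = $5,620.38
Federal income tax: $5,620.38 × 0.2249 = $1,264.02
State income tax: $5,620.38 × 0.094 = $528.32
Municipal income tax: $5,620.38 × 0.009 = $50.58
SDI: $6,355.74 × 0.0066 = $41.95
State unemployment insurance (employee share): only $101,765.62 − $99,507.00 = $2,258.62 of this check is subject → $2,258.62 × 0.007 = $15.81
Total deductions = $238.34 + $497.02 + $1,264.02 + $528.32 + $50.58 + $41.95 + $15.81 = $2,636.04
Net pay = $6,355.74 − $2,636.04 = $3,719.70

$3,719.70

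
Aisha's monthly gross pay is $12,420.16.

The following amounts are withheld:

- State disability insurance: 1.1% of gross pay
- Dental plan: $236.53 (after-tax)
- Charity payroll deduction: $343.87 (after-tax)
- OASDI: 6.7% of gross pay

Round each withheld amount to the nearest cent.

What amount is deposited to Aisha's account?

OASDI: $12,420.16 × 0.067 = $832.15
State disability insurance: $12,420.16 × 0.011 = $136.62
Dental plan: $236.53
Charity payroll deduction: $343.87
Total deductions = $832.15 + $136.62 + $236.53 + $343.87 = $1,549.17
Net pay = $12,420.16 − $1,549.17 = $10,870.99

$10,870.99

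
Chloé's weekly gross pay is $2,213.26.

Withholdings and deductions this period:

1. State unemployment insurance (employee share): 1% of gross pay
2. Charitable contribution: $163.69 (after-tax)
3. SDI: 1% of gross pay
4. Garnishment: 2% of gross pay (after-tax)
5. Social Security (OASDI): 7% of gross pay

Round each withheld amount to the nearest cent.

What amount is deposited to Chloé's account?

State unemployment insurance (employee share): $2,213.26 × 0.01 = $22.13
SDI: $2,213.26 × 0.01 = $22.13
Social Security (OASDI): $2,213.26 × 0.07 = $154.93
Garnishment: $2,213.26 × 0.02 = $44.27
Charitable contribution: $163.69
Total deductions = $22.13 + $22.13 + $154.93 + $44.27 + $163.69 = $407.15
Net pay = $2,213.26 − $407.15 = $1,806.11

$1,806.11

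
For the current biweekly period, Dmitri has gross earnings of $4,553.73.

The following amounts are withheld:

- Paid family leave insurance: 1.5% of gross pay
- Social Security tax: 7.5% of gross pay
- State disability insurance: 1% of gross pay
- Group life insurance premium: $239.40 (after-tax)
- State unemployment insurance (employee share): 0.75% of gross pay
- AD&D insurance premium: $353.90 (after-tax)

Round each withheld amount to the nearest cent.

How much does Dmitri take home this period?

$3,470.90

State disability insurance: $4,553.73 × 0.01 = $45.54
Paid family leave insurance: $4,553.73 × 0.015 = $68.31
Social Security tax: $4,553.73 × 0.075 = $341.53
State unemployment insurance (employee share): $4,553.73 × 0.0075 = $34.15
Group life insurance premium: $239.40
AD&D insurance premium: $353.90
Total deductions = $45.54 + $68.31 + $341.53 + $34.15 + $239.40 + $353.90 = $1,082.83
Net pay = $4,553.73 − $1,082.83 = $3,470.90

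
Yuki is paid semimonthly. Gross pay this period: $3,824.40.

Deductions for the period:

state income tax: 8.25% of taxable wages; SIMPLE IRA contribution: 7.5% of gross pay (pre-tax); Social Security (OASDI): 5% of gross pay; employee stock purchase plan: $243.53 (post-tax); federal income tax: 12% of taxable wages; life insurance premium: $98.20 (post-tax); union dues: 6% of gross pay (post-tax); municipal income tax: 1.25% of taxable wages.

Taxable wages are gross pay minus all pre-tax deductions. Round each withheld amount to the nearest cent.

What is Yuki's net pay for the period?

SIMPLE IRA contribution: $3,824.40 × 0.075 = $286.83
Taxable wages = $3,824.40 − $286.83 = $3,537.57
Municipal income tax: $3,537.57 × 0.0125 = $44.22
Federal income tax: $3,537.57 × 0.12 = $424.51
State income tax: $3,537.57 × 0.0825 = $291.85
Social Security (OASDI): $3,824.40 × 0.05 = $191.22
Life insurance premium: $98.20
Employee stock purchase plan: $243.53
Union dues: $3,824.40 × 0.06 = $229.46
Total deductions = $286.83 + $44.22 + $424.51 + $291.85 + $191.22 + $98.20 + $243.53 + $229.46 = $1,809.82
Net pay = $3,824.40 − $1,809.82 = $2,014.58

$2,014.58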